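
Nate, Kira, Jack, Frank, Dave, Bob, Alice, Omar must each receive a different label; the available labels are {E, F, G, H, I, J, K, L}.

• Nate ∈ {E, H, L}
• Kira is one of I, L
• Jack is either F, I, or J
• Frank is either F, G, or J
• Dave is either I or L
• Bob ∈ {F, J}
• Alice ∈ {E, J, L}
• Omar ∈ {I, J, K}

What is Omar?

The 8 variables together cover exactly {E, F, G, H, I, J, K, L} — 8 values for 8 variables — and G appears only in Frank's list, so Frank = G.
Among the 7 still-open variables, H fits only Nate (and all 7 values in {E, F, H, I, J, K, L} must be used), so Nate = H.
The 6 still-open variables together cover exactly {E, F, I, J, K, L} — 6 values for 6 variables — and E appears only in Alice's list, so Alice = E.
The 5 still-open variables together cover exactly {F, I, J, K, L} — 5 values for 5 variables — and K appears only in Omar's list, so Omar = K.

K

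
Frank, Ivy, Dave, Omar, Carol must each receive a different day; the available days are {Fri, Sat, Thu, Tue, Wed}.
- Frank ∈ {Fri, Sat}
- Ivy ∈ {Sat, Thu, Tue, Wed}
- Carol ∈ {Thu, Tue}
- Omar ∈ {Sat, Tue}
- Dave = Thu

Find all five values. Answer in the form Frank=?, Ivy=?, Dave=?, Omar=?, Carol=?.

Dave has just one choice, so Dave = Thu. Eliminate Thu elsewhere: Ivy, Carol.
That leaves Carol = Tue. So Ivy, Omar can't be Tue.
Omar must be Sat (only option left). Strike Sat from Frank, Ivy.
That leaves Frank = Fri.
Ivy must be Wed (only option left).

Frank=Fri, Ivy=Wed, Dave=Thu, Omar=Sat, Carol=Tue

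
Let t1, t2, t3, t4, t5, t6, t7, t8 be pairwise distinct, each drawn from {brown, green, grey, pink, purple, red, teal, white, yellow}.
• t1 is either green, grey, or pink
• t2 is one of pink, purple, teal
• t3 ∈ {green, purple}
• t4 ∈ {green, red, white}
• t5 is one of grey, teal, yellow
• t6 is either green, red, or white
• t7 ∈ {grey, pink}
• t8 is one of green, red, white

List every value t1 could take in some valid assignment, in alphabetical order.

grey, pink

The 8 variables draw from only 8 values {green, grey, pink, purple, red, teal, white, yellow}, so each is used; only t5 can be yellow, hence t5 = yellow.
The 7 still-open variables together cover exactly {green, grey, pink, purple, red, teal, white} — 7 values for 7 variables — and teal appears only in t2's list, so t2 = teal.
Among the 6 still-open variables, purple fits only t3 (and all 6 values in {green, grey, pink, purple, red, white} must be used), so t3 = purple.
t4, t6, t8 share exactly the 3 values {green, red, white}; by pigeonhole those values go to them, so strike green, red, white from t1.
No further eliminations apply; t1 can still be any of grey, pink.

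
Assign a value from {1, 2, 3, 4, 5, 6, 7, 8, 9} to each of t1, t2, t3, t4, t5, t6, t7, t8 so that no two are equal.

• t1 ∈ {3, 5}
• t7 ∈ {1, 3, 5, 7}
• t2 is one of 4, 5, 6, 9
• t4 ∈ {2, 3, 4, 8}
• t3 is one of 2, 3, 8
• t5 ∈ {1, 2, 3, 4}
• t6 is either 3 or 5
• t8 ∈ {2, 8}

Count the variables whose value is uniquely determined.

t1 and t6 share exactly the 2 values {3, 5}; by pigeonhole those values go to them, so strike 3, 5 from t2, t3, t4, t5, t7.
t3 and t8 between them cover only {2, 8} — a naked pair. Remove those values from t4, t5.
t4's domain is down to {4}, so t4 = 4. So t2, t5 can't be 4.
That leaves t5 = 1. Remove 1 from t7.
That leaves t7 = 7.
Determined: t4=4, t5=1, t7=7. The other variables each still have more than one consistent value. That makes 3.

3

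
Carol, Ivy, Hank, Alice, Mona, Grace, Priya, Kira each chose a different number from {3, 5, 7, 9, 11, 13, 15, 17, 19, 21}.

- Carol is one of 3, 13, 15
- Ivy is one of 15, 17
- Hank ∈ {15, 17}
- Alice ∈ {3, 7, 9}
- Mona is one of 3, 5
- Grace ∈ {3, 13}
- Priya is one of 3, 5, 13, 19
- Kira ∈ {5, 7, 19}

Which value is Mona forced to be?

Among the 8 variables, 9 fits only Alice (and all 8 values in {3, 5, 7, 9, 13, 15, 17, 19} must be used), so Alice = 9.
Among the 7 still-open variables, 7 fits only Kira (and all 7 values in {3, 5, 7, 13, 15, 17, 19} must be used), so Kira = 7.
The 6 still-open variables draw from only 6 values {3, 5, 13, 15, 17, 19}, so each is used; only Priya can be 19, hence Priya = 19.
The 5 still-open variables draw from only 5 values {3, 5, 13, 15, 17}, so each is used; only Mona can be 5, hence Mona = 5.

5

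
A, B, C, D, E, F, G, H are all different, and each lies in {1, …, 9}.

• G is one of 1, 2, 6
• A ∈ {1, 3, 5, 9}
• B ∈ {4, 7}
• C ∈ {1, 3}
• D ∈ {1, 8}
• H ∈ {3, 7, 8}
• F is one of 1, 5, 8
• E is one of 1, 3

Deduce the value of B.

4

The 2 variables C and E are confined to {1, 3}, which locks those values in; drop them from A, D, F, G, H.
That leaves D = 8. Remove 8 from F, H.
F has just one choice, so F = 5. Remove 5 from A.
That leaves H = 7. Eliminate 7 elsewhere: B.
So B = 4.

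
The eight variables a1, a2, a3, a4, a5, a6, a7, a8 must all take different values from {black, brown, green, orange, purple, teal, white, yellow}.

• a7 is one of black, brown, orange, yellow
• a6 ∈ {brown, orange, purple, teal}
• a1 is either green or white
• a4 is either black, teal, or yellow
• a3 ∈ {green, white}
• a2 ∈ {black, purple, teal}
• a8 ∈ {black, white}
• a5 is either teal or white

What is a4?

yellow

a1 and a3 between them cover only {green, white} — a naked pair. Remove those values from a5, a8.
a5 must be teal (only option left). Remove teal from a2, a4, a6.
a8's domain is down to {black}, so a8 = black. Eliminate black elsewhere: a2, a4, a7.
So a4 = yellow.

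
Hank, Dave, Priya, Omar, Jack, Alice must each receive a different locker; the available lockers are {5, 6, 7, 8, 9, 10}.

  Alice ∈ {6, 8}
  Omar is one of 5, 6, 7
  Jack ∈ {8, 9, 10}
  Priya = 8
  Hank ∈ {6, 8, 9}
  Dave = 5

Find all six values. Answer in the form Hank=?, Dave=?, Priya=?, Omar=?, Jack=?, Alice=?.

Hank=9, Dave=5, Priya=8, Omar=7, Jack=10, Alice=6

Dave must be 5 (only option left). Eliminate 5 elsewhere: Omar.
Priya must be 8 (only option left). So Hank, Jack, Alice can't be 8.
That leaves Alice = 6. So Hank, Omar can't be 6.
Hank must be 9 (only option left). Remove 9 from Jack.
Omar's domain is down to {7}, so Omar = 7.
Jack has just one choice, so Jack = 10.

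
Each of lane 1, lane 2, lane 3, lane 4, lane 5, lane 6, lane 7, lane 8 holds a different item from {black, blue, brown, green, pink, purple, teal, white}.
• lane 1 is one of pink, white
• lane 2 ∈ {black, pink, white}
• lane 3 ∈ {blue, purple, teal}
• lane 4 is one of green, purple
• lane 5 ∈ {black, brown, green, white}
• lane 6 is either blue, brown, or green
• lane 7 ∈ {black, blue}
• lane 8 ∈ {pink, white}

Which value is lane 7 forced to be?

The 8 variables draw from only 8 values {black, blue, brown, green, pink, purple, teal, white}, so each is used; only lane 3 can be teal, hence lane 3 = teal.
The 7 still-open variables draw from only 7 values {black, blue, brown, green, pink, purple, white}, so each is used; only lane 4 can be purple, hence lane 4 = purple.
lane 1 and lane 8 between them cover only {pink, white} — a naked pair. Remove those values from lane 2, lane 5.
lane 2 must be black (only option left). Remove black from lane 5, lane 7.
So lane 7 = blue.

blue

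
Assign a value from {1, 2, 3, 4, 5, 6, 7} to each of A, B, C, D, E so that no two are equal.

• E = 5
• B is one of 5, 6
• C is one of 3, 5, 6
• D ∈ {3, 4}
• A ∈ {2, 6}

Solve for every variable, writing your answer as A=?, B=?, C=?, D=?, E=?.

A=2, B=6, C=3, D=4, E=5

E's domain is down to {5}, so E = 5. Remove 5 from B, C.
B's domain is down to {6}, so B = 6. Eliminate 6 elsewhere: A, C.
C's domain is down to {3}, so C = 3. Remove 3 from D.
D's domain is down to {4}, so D = 4.
A's domain is down to {2}, so A = 2.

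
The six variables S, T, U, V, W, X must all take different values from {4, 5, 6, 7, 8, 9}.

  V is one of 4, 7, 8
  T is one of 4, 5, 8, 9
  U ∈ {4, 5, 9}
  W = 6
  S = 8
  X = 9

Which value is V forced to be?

7

S must be 8 (only option left). Strike 8 from T, V.
W's domain is down to {6}, so W = 6.
X has just one choice, so X = 9. Strike 9 from T, U.
The 3 still-open variables draw from only 3 values {4, 5, 7}, so each is used; only V can be 7, hence V = 7.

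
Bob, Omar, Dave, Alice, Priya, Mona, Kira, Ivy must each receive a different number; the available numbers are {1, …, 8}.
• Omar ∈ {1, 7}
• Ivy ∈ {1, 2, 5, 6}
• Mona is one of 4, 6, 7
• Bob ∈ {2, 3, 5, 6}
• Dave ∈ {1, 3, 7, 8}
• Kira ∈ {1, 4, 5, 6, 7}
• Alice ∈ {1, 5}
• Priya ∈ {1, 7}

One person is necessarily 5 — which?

Alice

The 8 variables draw from only 8 values {1, 2, 3, 4, 5, 6, 7, 8}, so each is used; only Dave can be 8, hence Dave = 8.
The 7 still-open variables together cover exactly {1, 2, 3, 4, 5, 6, 7} — 7 values for 7 variables — and 3 appears only in Bob's list, so Bob = 3.
Among the 6 still-open variables, 2 fits only Ivy (and all 6 values in {1, 2, 4, 5, 6, 7} must be used), so Ivy = 2.
The 2 variables Omar and Priya are confined to {1, 7}, which locks those values in; drop them from Alice, Mona, Kira.
So 5 goes to Alice.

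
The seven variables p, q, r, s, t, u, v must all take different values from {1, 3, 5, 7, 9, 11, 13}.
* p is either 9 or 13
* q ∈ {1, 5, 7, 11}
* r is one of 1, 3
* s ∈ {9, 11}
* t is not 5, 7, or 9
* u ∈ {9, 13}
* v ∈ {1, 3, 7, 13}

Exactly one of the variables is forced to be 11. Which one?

s

The 7 variables draw from only 7 values {1, 3, 5, 7, 9, 11, 13}, so each is used; only q can be 5, hence q = 5.
Among the 6 still-open variables, 7 fits only v (and all 6 values in {1, 3, 7, 9, 11, 13} must be used), so v = 7.
p and u between them cover only {9, 13} — a naked pair. Remove those values from s, t.
So 11 goes to s.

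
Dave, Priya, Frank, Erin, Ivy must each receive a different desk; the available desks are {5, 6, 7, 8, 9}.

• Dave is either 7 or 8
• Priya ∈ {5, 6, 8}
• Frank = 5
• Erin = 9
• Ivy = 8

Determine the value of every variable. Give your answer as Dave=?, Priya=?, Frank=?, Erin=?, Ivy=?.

Frank's domain is down to {5}, so Frank = 5. Remove 5 from Priya.
Erin must be 9 (only option left).
That leaves Ivy = 8. Eliminate 8 elsewhere: Dave, Priya.
Dave's domain is down to {7}, so Dave = 7.
Priya has just one choice, so Priya = 6.

Dave=7, Priya=6, Frank=5, Erin=9, Ivy=8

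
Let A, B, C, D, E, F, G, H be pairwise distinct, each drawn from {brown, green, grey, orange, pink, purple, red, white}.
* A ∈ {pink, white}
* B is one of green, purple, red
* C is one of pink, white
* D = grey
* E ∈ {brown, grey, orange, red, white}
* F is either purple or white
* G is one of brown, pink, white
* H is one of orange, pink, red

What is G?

brown

D has just one choice, so D = grey. So E can't be grey.
The 7 still-open variables together cover exactly {brown, green, orange, pink, purple, red, white} — 7 values for 7 variables — and green appears only in B's list, so B = green.
Among the 6 still-open variables, purple fits only F (and all 6 values in {brown, orange, pink, purple, red, white} must be used), so F = purple.
A and C between them cover only {pink, white} — a naked pair. Remove those values from E, G, H.
So G = brown.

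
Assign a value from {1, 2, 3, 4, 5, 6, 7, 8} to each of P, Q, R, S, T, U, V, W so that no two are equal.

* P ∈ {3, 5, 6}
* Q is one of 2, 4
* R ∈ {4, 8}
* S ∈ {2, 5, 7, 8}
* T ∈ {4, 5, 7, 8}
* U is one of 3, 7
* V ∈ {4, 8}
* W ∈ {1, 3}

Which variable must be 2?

Among the 8 variables, 1 fits only W (and all 8 values in {1, 2, 3, 4, 5, 6, 7, 8} must be used), so W = 1.
The 7 still-open variables together cover exactly {2, 3, 4, 5, 6, 7, 8} — 7 values for 7 variables — and 6 appears only in P's list, so P = 6.
The 6 still-open variables draw from only 6 values {2, 3, 4, 5, 7, 8}, so each is used; only U can be 3, hence U = 3.
The 2 variables R and V are confined to {4, 8}, which locks those values in; drop them from Q, S, T.
So 2 goes to Q.

Q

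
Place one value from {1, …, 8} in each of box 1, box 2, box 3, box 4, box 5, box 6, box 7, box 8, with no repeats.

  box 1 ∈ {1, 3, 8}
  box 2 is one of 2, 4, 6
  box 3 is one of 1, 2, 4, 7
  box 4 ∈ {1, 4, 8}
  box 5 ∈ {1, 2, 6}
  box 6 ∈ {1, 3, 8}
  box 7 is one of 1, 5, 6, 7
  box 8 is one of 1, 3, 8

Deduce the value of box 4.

The 8 variables draw from only 8 values {1, 2, 3, 4, 5, 6, 7, 8}, so each is used; only box 7 can be 5, hence box 7 = 5.
Among the 7 still-open variables, 7 fits only box 3 (and all 7 values in {1, 2, 3, 4, 6, 7, 8} must be used), so box 3 = 7.
box 1, box 6, box 8 between them cover only {1, 3, 8} — a naked triple. Remove those values from box 4, box 5.
So box 4 = 4.

4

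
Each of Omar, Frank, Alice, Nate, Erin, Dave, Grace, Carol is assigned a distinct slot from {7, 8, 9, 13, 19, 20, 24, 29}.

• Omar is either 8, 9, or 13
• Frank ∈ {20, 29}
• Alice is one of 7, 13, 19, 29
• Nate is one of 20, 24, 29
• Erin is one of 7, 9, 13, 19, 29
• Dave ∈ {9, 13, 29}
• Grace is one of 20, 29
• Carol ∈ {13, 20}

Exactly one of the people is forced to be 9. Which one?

The 8 variables together cover exactly {7, 8, 9, 13, 19, 20, 24, 29} — 8 values for 8 variables — and 8 appears only in Omar's list, so Omar = 8.
Among the 7 still-open variables, 24 fits only Nate (and all 7 values in {7, 9, 13, 19, 20, 24, 29} must be used), so Nate = 24.
Frank and Grace share exactly the 2 values {20, 29}; by pigeonhole those values go to them, so strike 20, 29 from Alice, Erin, Dave, Carol.
That leaves Carol = 13. So Alice, Erin, Dave can't be 13.
So 9 goes to Dave.

Dave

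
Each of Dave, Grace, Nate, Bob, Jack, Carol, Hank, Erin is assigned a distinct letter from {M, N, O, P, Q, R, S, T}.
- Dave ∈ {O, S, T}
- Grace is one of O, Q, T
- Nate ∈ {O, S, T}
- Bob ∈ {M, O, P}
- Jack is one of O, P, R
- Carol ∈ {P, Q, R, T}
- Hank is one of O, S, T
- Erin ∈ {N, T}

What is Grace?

The 8 variables together cover exactly {M, N, O, P, Q, R, S, T} — 8 values for 8 variables — and M appears only in Bob's list, so Bob = M.
The 7 still-open variables draw from only 7 values {N, O, P, Q, R, S, T}, so each is used; only Erin can be N, hence Erin = N.
The 3 variables Dave, Nate, Hank are confined to {O, S, T}, which locks those values in; drop them from Grace, Jack, Carol.
So Grace = Q.

Q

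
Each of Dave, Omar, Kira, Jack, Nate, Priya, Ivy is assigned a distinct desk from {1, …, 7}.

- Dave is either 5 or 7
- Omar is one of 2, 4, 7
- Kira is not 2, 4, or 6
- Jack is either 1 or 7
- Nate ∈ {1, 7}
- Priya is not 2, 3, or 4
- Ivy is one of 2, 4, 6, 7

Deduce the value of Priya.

The 7 variables draw from only 7 values {1, 2, 3, 4, 5, 6, 7}, so each is used; only Kira can be 3, hence Kira = 3.
The 2 variables Jack and Nate are confined to {1, 7}, which locks those values in; drop them from Dave, Omar, Priya, Ivy.
Dave's domain is down to {5}, so Dave = 5. Remove 5 from Priya.
So Priya = 6.

6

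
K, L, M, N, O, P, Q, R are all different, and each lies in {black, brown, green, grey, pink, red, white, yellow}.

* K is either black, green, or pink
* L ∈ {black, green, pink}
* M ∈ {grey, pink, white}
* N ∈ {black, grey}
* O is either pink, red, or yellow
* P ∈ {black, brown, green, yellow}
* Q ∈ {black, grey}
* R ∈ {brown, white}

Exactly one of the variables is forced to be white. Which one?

Among the 8 variables, red fits only O (and all 8 values in {black, brown, green, grey, pink, red, white, yellow} must be used), so O = red.
Among the 7 still-open variables, yellow fits only P (and all 7 values in {black, brown, green, grey, pink, white, yellow} must be used), so P = yellow.
The 6 still-open variables together cover exactly {black, brown, green, grey, pink, white} — 6 values for 6 variables — and brown appears only in R's list, so R = brown.
The 5 still-open variables draw from only 5 values {black, green, grey, pink, white}, so each is used; only M can be white, hence M = white.

M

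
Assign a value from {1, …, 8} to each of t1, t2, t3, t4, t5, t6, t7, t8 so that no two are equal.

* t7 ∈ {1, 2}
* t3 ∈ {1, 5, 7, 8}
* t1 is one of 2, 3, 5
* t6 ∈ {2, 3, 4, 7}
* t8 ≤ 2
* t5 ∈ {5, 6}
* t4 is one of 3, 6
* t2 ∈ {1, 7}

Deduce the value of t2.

7

Among the 8 variables, 4 fits only t6 (and all 8 values in {1, 2, 3, 4, 5, 6, 7, 8} must be used), so t6 = 4.
The 7 still-open variables draw from only 7 values {1, 2, 3, 5, 6, 7, 8}, so each is used; only t3 can be 8, hence t3 = 8.
The 6 still-open variables draw from only 6 values {1, 2, 3, 5, 6, 7}, so each is used; only t2 can be 7, hence t2 = 7.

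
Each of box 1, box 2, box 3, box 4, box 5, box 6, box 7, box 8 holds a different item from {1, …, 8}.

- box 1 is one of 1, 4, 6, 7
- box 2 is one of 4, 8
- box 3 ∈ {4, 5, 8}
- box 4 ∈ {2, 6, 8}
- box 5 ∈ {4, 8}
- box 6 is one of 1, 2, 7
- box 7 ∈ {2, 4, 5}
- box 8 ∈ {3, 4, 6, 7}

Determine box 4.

The 8 variables together cover exactly {1, 2, 3, 4, 5, 6, 7, 8} — 8 values for 8 variables — and 3 appears only in box 8's list, so box 8 = 3.
box 2 and box 5 share exactly the 2 values {4, 8}; by pigeonhole those values go to them, so strike 4, 8 from box 1, box 3, box 4, box 7.
box 3 has just one choice, so box 3 = 5. So box 7 can't be 5.
box 7 must be 2 (only option left). Remove 2 from box 4, box 6.
So box 4 = 6.

6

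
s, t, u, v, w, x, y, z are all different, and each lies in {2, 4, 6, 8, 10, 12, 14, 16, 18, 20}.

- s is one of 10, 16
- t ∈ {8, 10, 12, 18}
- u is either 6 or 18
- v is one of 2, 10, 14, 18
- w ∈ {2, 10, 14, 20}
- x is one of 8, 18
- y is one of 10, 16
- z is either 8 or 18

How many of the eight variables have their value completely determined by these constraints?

s and y between them cover only {10, 16} — a naked pair. Remove those values from t, v, w.
x and z share exactly the 2 values {8, 18}; by pigeonhole those values go to them, so strike 8, 18 from t, u, v.
t must be 12 (only option left).
That leaves u = 6.
Determined: t=12, u=6. The other variables each still have more than one consistent value. That makes 2.

2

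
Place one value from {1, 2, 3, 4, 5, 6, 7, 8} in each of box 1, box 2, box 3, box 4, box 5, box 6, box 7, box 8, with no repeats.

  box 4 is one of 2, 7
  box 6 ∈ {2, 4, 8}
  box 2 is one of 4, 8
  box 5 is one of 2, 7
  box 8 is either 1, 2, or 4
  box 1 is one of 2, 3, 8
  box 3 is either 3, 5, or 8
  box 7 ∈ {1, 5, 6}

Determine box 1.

The 8 variables draw from only 8 values {1, 2, 3, 4, 5, 6, 7, 8}, so each is used; only box 7 can be 6, hence box 7 = 6.
The 7 still-open variables together cover exactly {1, 2, 3, 4, 5, 7, 8} — 7 values for 7 variables — and 1 appears only in box 8's list, so box 8 = 1.
The 6 still-open variables together cover exactly {2, 3, 4, 5, 7, 8} — 6 values for 6 variables — and 5 appears only in box 3's list, so box 3 = 5.
The 5 still-open variables together cover exactly {2, 3, 4, 7, 8} — 5 values for 5 variables — and 3 appears only in box 1's list, so box 1 = 3.

3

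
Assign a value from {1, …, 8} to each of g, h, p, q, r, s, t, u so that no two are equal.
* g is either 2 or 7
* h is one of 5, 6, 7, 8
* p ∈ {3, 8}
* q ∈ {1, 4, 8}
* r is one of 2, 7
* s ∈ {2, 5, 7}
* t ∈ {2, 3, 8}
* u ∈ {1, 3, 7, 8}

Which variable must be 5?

s

The 8 variables together cover exactly {1, 2, 3, 4, 5, 6, 7, 8} — 8 values for 8 variables — and 4 appears only in q's list, so q = 4.
The 7 still-open variables together cover exactly {1, 2, 3, 5, 6, 7, 8} — 7 values for 7 variables — and 1 appears only in u's list, so u = 1.
Among the 6 still-open variables, 6 fits only h (and all 6 values in {2, 3, 5, 6, 7, 8} must be used), so h = 6.
The 5 still-open variables draw from only 5 values {2, 3, 5, 7, 8}, so each is used; only s can be 5, hence s = 5.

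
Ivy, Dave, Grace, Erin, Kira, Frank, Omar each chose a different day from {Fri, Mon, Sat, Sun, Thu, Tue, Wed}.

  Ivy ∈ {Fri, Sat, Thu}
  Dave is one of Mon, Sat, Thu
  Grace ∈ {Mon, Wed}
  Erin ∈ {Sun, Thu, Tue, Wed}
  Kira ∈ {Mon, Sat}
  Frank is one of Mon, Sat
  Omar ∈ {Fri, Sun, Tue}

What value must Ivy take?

Fri

Kira and Frank share exactly the 2 values {Mon, Sat}; by pigeonhole those values go to them, so strike Mon, Sat from Ivy, Dave, Grace.
Dave has just one choice, so Dave = Thu. Remove Thu from Ivy, Erin.
So Ivy = Fri.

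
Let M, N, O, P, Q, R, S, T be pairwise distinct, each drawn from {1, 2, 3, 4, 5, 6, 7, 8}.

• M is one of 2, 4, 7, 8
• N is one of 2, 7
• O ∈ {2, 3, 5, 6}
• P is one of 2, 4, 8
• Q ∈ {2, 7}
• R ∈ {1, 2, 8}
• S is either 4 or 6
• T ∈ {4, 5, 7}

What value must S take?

Among the 8 variables, 1 fits only R (and all 8 values in {1, 2, 3, 4, 5, 6, 7, 8} must be used), so R = 1.
The 7 still-open variables together cover exactly {2, 3, 4, 5, 6, 7, 8} — 7 values for 7 variables — and 3 appears only in O's list, so O = 3.
The 6 still-open variables together cover exactly {2, 4, 5, 6, 7, 8} — 6 values for 6 variables — and 5 appears only in T's list, so T = 5.
The 5 still-open variables draw from only 5 values {2, 4, 6, 7, 8}, so each is used; only S can be 6, hence S = 6.

6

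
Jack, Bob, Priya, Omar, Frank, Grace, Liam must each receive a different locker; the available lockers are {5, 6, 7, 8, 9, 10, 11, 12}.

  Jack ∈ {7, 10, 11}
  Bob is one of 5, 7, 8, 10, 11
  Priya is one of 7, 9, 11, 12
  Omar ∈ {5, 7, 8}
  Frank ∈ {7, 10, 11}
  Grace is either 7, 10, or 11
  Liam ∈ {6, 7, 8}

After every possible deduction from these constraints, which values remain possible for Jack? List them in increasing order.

Jack, Frank, Grace between them cover only {7, 10, 11} — a naked triple. Remove those values from Bob, Priya, Omar, Liam.
The 2 variables Bob and Omar are confined to {5, 8}, which locks those values in; drop them from Liam.
That leaves Liam = 6.
No further eliminations apply; Jack can still be any of 7, 10, 11.

7, 10, 11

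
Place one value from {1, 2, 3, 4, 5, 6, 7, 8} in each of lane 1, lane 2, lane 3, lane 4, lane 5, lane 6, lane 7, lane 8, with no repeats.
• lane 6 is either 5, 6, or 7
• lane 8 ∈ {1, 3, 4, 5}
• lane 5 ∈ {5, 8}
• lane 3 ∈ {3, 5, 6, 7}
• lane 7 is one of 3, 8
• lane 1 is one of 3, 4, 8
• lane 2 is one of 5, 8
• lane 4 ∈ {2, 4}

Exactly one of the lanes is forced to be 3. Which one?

lane 7

Among the 8 variables, 1 fits only lane 8 (and all 8 values in {1, 2, 3, 4, 5, 6, 7, 8} must be used), so lane 8 = 1.
The 7 still-open variables together cover exactly {2, 3, 4, 5, 6, 7, 8} — 7 values for 7 variables — and 2 appears only in lane 4's list, so lane 4 = 2.
The 6 still-open variables together cover exactly {3, 4, 5, 6, 7, 8} — 6 values for 6 variables — and 4 appears only in lane 1's list, so lane 1 = 4.
lane 2 and lane 5 share exactly the 2 values {5, 8}; by pigeonhole those values go to them, so strike 5, 8 from lane 3, lane 6, lane 7.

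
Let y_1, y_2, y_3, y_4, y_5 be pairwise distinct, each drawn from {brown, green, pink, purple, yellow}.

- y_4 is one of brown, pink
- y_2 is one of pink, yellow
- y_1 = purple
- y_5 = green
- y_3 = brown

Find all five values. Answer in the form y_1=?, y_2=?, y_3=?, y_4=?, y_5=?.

y_1 has just one choice, so y_1 = purple.
y_3 has just one choice, so y_3 = brown. Remove brown from y_4.
y_4 has just one choice, so y_4 = pink. Eliminate pink elsewhere: y_2.
y_5 has just one choice, so y_5 = green.
y_2's domain is down to {yellow}, so y_2 = yellow.

y_1=purple, y_2=yellow, y_3=brown, y_4=pink, y_5=green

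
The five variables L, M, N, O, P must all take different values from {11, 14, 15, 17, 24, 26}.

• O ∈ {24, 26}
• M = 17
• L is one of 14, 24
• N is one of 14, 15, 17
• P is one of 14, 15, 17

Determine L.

M must be 17 (only option left). Strike 17 from N, P.
The 4 still-open variables together cover exactly {14, 15, 24, 26} — 4 values for 4 variables — and 26 appears only in O's list, so O = 26.
The 3 still-open variables together cover exactly {14, 15, 24} — 3 values for 3 variables — and 24 appears only in L's list, so L = 24.

24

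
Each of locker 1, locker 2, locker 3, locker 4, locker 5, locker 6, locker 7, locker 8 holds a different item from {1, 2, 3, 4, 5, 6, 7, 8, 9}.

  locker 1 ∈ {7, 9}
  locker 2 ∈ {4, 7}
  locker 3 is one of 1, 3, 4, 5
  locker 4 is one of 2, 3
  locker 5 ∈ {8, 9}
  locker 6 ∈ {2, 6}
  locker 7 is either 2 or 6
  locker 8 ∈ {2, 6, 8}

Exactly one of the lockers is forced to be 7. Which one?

locker 1

The 2 variables locker 6 and locker 7 are confined to {2, 6}, which locks those values in; drop them from locker 4, locker 8.
locker 4's domain is down to {3}, so locker 4 = 3. So locker 3 can't be 3.
That leaves locker 8 = 8. Remove 8 from locker 5.
locker 5's domain is down to {9}, so locker 5 = 9. Strike 9 from locker 1.
So 7 goes to locker 1.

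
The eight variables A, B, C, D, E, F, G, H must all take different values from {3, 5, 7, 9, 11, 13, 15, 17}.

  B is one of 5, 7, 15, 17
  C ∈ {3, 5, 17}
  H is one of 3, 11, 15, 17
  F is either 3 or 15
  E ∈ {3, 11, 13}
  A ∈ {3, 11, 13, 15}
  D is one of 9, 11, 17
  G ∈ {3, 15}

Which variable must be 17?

H

The 8 variables draw from only 8 values {3, 5, 7, 9, 11, 13, 15, 17}, so each is used; only B can be 7, hence B = 7.
Among the 7 still-open variables, 5 fits only C (and all 7 values in {3, 5, 9, 11, 13, 15, 17} must be used), so C = 5.
The 6 still-open variables together cover exactly {3, 9, 11, 13, 15, 17} — 6 values for 6 variables — and 9 appears only in D's list, so D = 9.
The 5 still-open variables together cover exactly {3, 11, 13, 15, 17} — 5 values for 5 variables — and 17 appears only in H's list, so H = 17.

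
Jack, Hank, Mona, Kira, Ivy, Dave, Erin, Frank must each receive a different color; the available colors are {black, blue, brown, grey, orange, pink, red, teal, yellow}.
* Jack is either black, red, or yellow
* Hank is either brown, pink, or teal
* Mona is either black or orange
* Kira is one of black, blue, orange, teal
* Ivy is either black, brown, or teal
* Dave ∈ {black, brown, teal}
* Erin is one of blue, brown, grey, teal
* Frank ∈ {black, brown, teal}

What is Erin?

grey

Ivy, Dave, Frank share exactly the 3 values {black, brown, teal}; by pigeonhole those values go to them, so strike black, brown, teal from Jack, Hank, Mona, Kira, Erin.
Hank has just one choice, so Hank = pink.
Mona must be orange (only option left). Eliminate orange elsewhere: Kira.
That leaves Kira = blue. Remove blue from Erin.
So Erin = grey.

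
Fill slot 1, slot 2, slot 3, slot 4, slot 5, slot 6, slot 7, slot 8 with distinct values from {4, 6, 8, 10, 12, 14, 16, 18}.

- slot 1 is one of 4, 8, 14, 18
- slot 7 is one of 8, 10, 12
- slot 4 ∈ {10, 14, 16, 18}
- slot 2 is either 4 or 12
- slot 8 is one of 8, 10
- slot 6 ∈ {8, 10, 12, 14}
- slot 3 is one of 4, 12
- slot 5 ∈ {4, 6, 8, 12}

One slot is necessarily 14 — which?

slot 6

The 8 variables together cover exactly {4, 6, 8, 10, 12, 14, 16, 18} — 8 values for 8 variables — and 6 appears only in slot 5's list, so slot 5 = 6.
Among the 7 still-open variables, 16 fits only slot 4 (and all 7 values in {4, 8, 10, 12, 14, 16, 18} must be used), so slot 4 = 16.
The 6 still-open variables draw from only 6 values {4, 8, 10, 12, 14, 18}, so each is used; only slot 1 can be 18, hence slot 1 = 18.
The 5 still-open variables draw from only 5 values {4, 8, 10, 12, 14}, so each is used; only slot 6 can be 14, hence slot 6 = 14.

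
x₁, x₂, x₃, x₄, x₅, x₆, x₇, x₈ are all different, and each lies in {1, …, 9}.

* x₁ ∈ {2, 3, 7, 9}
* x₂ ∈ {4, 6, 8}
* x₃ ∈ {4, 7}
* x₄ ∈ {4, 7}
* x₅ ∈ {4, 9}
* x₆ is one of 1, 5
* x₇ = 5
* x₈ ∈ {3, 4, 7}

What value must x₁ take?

2

x₇ must be 5 (only option left). So x₆ can't be 5.
x₆ has just one choice, so x₆ = 1.
x₃ and x₄ between them cover only {4, 7} — a naked pair. Remove those values from x₁, x₂, x₅, x₈.
That leaves x₅ = 9. Eliminate 9 elsewhere: x₁.
x₈'s domain is down to {3}, so x₈ = 3. Remove 3 from x₁.
So x₁ = 2.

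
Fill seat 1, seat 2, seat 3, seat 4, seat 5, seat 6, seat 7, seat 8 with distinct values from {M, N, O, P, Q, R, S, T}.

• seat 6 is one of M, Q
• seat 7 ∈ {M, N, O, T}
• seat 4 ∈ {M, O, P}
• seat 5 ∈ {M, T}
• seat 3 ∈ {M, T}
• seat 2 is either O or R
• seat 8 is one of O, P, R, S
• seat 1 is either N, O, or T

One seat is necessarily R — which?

seat 2

The 8 variables together cover exactly {M, N, O, P, Q, R, S, T} — 8 values for 8 variables — and Q appears only in seat 6's list, so seat 6 = Q.
The 7 still-open variables together cover exactly {M, N, O, P, R, S, T} — 7 values for 7 variables — and S appears only in seat 8's list, so seat 8 = S.
The 6 still-open variables draw from only 6 values {M, N, O, P, R, T}, so each is used; only seat 4 can be P, hence seat 4 = P.
The 5 still-open variables draw from only 5 values {M, N, O, R, T}, so each is used; only seat 2 can be R, hence seat 2 = R.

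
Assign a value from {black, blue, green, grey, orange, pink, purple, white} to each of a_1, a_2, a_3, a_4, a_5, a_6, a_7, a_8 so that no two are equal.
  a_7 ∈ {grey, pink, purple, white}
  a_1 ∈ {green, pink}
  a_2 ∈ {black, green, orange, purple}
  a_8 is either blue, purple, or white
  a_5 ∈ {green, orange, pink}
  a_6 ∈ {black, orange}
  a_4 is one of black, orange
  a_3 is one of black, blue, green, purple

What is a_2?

The 8 variables together cover exactly {black, blue, green, grey, orange, pink, purple, white} — 8 values for 8 variables — and grey appears only in a_7's list, so a_7 = grey.
The 7 still-open variables draw from only 7 values {black, blue, green, orange, pink, purple, white}, so each is used; only a_8 can be white, hence a_8 = white.
The 6 still-open variables together cover exactly {black, blue, green, orange, pink, purple} — 6 values for 6 variables — and blue appears only in a_3's list, so a_3 = blue.
The 5 still-open variables draw from only 5 values {black, green, orange, pink, purple}, so each is used; only a_2 can be purple, hence a_2 = purple.

purple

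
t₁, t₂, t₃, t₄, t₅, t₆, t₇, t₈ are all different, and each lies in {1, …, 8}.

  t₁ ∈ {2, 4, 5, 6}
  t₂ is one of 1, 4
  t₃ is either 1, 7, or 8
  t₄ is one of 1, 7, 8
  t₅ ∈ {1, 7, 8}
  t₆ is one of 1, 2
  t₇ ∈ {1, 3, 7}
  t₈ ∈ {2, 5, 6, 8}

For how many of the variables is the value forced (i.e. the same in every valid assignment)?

The 8 variables together cover exactly {1, 2, 3, 4, 5, 6, 7, 8} — 8 values for 8 variables — and 3 appears only in t₇'s list, so t₇ = 3.
t₃, t₄, t₅ share exactly the 3 values {1, 7, 8}; by pigeonhole those values go to them, so strike 1, 7, 8 from t₂, t₆, t₈.
t₂ has just one choice, so t₂ = 4. So t₁ can't be 4.
t₆ must be 2 (only option left). Remove 2 from t₁, t₈.
Determined: t₂=4, t₆=2, t₇=3. The other variables each still have more than one consistent value. That makes 3.

3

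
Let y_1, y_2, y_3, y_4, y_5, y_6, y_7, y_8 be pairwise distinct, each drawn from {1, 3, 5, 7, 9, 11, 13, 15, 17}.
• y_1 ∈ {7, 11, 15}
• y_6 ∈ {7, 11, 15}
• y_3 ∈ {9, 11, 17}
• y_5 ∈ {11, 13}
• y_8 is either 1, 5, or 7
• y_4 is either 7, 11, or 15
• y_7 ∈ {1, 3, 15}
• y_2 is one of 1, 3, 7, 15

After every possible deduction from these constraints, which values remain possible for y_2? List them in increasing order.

1, 3

y_1, y_4, y_6 between them cover only {7, 11, 15} — a naked triple. Remove those values from y_2, y_3, y_5, y_7, y_8.
y_5 has just one choice, so y_5 = 13.
y_2 and y_7 share exactly the 2 values {1, 3}; by pigeonhole those values go to them, so strike 1, 3 from y_8.
y_8 must be 5 (only option left).
No further eliminations apply; y_2 can still be any of 1, 3.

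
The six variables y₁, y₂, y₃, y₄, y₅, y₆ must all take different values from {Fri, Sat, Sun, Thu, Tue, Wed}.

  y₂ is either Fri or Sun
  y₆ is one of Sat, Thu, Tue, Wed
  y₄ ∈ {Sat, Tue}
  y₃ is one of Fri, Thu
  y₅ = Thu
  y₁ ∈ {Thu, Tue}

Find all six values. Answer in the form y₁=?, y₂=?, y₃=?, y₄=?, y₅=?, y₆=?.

y₅ has just one choice, so y₅ = Thu. Strike Thu from y₁, y₃, y₆.
y₁ must be Tue (only option left). Strike Tue from y₄, y₆.
y₃ has just one choice, so y₃ = Fri. So y₂ can't be Fri.
y₄'s domain is down to {Sat}, so y₄ = Sat. Remove Sat from y₆.
That leaves y₆ = Wed.
y₂ has just one choice, so y₂ = Sun.

y₁=Tue, y₂=Sun, y₃=Fri, y₄=Sat, y₅=Thu, y₆=Wed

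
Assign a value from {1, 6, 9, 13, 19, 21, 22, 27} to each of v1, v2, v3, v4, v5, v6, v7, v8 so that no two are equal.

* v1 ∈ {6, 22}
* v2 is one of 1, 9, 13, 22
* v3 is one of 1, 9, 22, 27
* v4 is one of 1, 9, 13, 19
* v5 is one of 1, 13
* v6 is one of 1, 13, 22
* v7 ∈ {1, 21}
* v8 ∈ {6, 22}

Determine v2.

The 8 variables draw from only 8 values {1, 6, 9, 13, 19, 21, 22, 27}, so each is used; only v4 can be 19, hence v4 = 19.
Among the 7 still-open variables, 21 fits only v7 (and all 7 values in {1, 6, 9, 13, 21, 22, 27} must be used), so v7 = 21.
The 6 still-open variables together cover exactly {1, 6, 9, 13, 22, 27} — 6 values for 6 variables — and 27 appears only in v3's list, so v3 = 27.
The 5 still-open variables draw from only 5 values {1, 6, 9, 13, 22}, so each is used; only v2 can be 9, hence v2 = 9.

9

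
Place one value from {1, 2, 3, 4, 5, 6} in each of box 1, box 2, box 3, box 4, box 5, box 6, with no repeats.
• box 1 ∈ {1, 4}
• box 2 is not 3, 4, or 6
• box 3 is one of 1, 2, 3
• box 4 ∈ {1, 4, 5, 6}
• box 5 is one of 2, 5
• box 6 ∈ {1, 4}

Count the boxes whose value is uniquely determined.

2

Among the 6 variables, 3 fits only box 3 (and all 6 values in {1, 2, 3, 4, 5, 6} must be used), so box 3 = 3.
The 5 still-open variables draw from only 5 values {1, 2, 4, 5, 6}, so each is used; only box 4 can be 6, hence box 4 = 6.
box 1 and box 6 share exactly the 2 values {1, 4}; by pigeonhole those values go to them, so strike 1, 4 from box 2.
Determined: box 3=3, box 4=6. The other boxes each still have more than one consistent value. That makes 2.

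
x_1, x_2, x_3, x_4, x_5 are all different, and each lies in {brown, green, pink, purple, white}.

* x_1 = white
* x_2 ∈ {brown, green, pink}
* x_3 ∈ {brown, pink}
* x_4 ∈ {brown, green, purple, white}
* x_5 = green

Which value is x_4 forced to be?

purple

x_1 must be white (only option left). Strike white from x_4.
x_5 has just one choice, so x_5 = green. Remove green from x_2, x_4.
Among the 3 still-open variables, purple fits only x_4 (and all 3 values in {brown, pink, purple} must be used), so x_4 = purple.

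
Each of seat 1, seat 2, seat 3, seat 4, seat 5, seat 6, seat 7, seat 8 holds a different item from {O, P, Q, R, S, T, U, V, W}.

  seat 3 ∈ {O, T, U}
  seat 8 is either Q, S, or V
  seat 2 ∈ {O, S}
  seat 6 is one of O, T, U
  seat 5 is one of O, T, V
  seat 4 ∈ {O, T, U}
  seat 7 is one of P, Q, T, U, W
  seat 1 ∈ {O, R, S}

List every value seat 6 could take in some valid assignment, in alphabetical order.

O, T, U

seat 3, seat 4, seat 6 between them cover only {O, T, U} — a naked triple. Remove those values from seat 1, seat 2, seat 5, seat 7.
seat 2 must be S (only option left). Strike S from seat 1, seat 8.
seat 5 must be V (only option left). Eliminate V elsewhere: seat 8.
seat 8 has just one choice, so seat 8 = Q. So seat 7 can't be Q.
That leaves seat 1 = R.
No further eliminations apply; seat 6 can still be any of O, T, U.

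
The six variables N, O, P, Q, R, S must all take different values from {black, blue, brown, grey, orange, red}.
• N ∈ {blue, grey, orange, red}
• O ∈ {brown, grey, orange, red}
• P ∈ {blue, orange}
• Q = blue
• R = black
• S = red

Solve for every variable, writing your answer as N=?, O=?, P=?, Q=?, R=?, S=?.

N=grey, O=brown, P=orange, Q=blue, R=black, S=red

Q's domain is down to {blue}, so Q = blue. Eliminate blue elsewhere: N, P.
R must be black (only option left).
That leaves S = red. Eliminate red elsewhere: N, O.
P must be orange (only option left). Eliminate orange elsewhere: N, O.
That leaves N = grey. So O can't be grey.
O has just one choice, so O = brown.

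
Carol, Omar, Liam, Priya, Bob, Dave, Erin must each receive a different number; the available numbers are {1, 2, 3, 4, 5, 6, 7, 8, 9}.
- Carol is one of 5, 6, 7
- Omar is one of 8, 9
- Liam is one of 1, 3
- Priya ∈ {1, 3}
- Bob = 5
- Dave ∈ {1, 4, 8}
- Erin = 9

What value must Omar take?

8

Bob's domain is down to {5}, so Bob = 5. Eliminate 5 elsewhere: Carol.
Erin must be 9 (only option left). Strike 9 from Omar.
So Omar = 8.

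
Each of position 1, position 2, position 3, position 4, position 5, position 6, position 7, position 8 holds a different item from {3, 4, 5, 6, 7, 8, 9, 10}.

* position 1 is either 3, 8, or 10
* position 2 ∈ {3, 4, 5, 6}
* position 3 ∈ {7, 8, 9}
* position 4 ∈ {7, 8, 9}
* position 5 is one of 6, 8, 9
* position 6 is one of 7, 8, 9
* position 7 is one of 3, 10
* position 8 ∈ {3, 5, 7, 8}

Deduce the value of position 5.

6

The 8 variables together cover exactly {3, 4, 5, 6, 7, 8, 9, 10} — 8 values for 8 variables — and 4 appears only in position 2's list, so position 2 = 4.
The 7 still-open variables together cover exactly {3, 5, 6, 7, 8, 9, 10} — 7 values for 7 variables — and 5 appears only in position 8's list, so position 8 = 5.
Among the 6 still-open variables, 6 fits only position 5 (and all 6 values in {3, 6, 7, 8, 9, 10} must be used), so position 5 = 6.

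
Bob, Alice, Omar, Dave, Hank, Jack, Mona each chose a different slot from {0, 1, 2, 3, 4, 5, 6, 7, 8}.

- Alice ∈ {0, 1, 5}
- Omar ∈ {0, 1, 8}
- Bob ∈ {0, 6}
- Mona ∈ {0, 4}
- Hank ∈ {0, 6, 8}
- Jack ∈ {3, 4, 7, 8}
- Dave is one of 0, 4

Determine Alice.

The 2 variables Dave and Mona are confined to {0, 4}, which locks those values in; drop them from Bob, Alice, Omar, Hank, Jack.
That leaves Bob = 6. Strike 6 from Hank.
Hank has just one choice, so Hank = 8. Strike 8 from Omar, Jack.
Omar has just one choice, so Omar = 1. Eliminate 1 elsewhere: Alice.
So Alice = 5.

5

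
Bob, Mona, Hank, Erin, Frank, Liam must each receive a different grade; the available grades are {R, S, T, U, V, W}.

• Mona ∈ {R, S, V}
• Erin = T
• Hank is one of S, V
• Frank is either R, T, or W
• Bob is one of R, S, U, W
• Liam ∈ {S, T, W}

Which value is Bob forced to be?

U

Erin must be T (only option left). Strike T from Frank, Liam.
The 5 still-open variables draw from only 5 values {R, S, U, V, W}, so each is used; only Bob can be U, hence Bob = U.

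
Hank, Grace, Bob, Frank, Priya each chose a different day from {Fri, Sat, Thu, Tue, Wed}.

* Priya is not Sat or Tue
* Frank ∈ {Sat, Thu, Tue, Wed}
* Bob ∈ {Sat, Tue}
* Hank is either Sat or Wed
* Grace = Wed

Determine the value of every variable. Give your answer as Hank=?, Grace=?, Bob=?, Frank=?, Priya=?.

Grace must be Wed (only option left). So Hank, Frank, Priya can't be Wed.
That leaves Hank = Sat. Eliminate Sat elsewhere: Bob, Frank.
That leaves Bob = Tue. Strike Tue from Frank.
Frank must be Thu (only option left). Strike Thu from Priya.
That leaves Priya = Fri.

Hank=Sat, Grace=Wed, Bob=Tue, Frank=Thu, Priya=Fri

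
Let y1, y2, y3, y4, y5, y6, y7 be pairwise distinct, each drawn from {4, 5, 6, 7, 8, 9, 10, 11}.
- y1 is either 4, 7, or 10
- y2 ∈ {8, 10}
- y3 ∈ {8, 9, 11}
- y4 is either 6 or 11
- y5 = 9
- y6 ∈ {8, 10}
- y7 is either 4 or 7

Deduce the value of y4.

6

y5 has just one choice, so y5 = 9. Remove 9 from y3.
The 6 still-open variables draw from only 6 values {4, 6, 7, 8, 10, 11}, so each is used; only y4 can be 6, hence y4 = 6.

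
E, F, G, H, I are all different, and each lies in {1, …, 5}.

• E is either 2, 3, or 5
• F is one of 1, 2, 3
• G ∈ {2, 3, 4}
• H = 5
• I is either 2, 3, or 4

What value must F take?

1

H has just one choice, so H = 5. Remove 5 from E.
The 4 still-open variables draw from only 4 values {1, 2, 3, 4}, so each is used; only F can be 1, hence F = 1.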